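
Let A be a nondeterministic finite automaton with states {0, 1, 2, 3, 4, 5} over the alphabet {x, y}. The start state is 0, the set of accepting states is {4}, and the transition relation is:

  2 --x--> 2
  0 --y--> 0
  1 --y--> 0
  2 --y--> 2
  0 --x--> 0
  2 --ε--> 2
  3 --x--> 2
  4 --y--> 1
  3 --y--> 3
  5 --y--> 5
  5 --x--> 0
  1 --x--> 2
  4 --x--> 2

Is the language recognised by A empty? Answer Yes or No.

The states reachable from the start state are {0}.
None of the accepting states {4} is reachable, so no string is accepted and L(A) = ∅.

Yes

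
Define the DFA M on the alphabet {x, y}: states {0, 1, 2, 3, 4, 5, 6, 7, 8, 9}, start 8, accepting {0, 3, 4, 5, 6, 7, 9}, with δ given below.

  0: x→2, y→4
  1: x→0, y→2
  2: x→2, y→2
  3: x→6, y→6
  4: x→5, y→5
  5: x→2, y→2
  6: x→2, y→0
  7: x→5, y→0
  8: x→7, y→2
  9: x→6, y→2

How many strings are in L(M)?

6

The useful subgraph on states {0, 4, 5, 7, 8} is acyclic, so L(M) is finite; the longest accepting path visits 5 useful states, giving maximum string length 4.
Counting accepting paths from 8 by length: 1 of length 1, 2 of length 2, 1 of length 3, 2 of length 4. Total 6.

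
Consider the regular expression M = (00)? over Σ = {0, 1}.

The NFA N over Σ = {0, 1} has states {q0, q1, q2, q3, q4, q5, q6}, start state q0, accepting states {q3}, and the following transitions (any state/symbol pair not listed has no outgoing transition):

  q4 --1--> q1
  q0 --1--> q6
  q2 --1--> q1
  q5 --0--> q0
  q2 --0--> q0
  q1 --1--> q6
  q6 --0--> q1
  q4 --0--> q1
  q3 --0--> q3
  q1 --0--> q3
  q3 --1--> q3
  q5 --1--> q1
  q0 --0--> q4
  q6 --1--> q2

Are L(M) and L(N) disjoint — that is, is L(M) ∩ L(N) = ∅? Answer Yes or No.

Converting the expression M to a DFA (subset construction, then merging equivalent states) gives the minimal DFA with states {m0, m1, m2, m3}, start state m0, accepting states {m0, m3} and transitions m0: 0→m1, 1→m2; m1: 0→m3, 1→m2; m2: 0→m2, 1→m2; m3: 0→m2, 1→m2.
Exploring the product automaton M × N from the start pair (m0, q0), following both machines on each input symbol, reaches 9 state pairs: (m0, q0), (m1, q4), (m2, q6), (m3, q1), (m2, q1), (m2, q2), (m2, q3), (m2, q0), (m2, q4).
M accepts in {m0, m3} and N accepts in {q3}; no reachable pair has both components accepting, so no string drives both machines to acceptance simultaneously and L(M) ∩ L(N) = ∅.
So no string is accepted by both, and the intersection is empty.

Yes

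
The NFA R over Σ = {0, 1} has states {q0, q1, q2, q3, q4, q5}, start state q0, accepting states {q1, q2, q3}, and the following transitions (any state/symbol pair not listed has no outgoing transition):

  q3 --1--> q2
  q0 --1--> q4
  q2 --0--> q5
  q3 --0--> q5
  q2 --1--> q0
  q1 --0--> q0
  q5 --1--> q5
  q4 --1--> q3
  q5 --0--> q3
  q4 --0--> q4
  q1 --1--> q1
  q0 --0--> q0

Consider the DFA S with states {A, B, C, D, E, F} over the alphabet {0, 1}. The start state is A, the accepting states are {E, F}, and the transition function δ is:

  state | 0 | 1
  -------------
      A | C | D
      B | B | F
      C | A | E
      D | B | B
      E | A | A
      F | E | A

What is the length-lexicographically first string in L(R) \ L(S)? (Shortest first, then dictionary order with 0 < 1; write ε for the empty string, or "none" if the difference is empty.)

11

The string 11 is accepted by R but not by S.
No shorter string lies in the difference, and 11 is the lexicographically first length-2 string in L(R) \ L(S).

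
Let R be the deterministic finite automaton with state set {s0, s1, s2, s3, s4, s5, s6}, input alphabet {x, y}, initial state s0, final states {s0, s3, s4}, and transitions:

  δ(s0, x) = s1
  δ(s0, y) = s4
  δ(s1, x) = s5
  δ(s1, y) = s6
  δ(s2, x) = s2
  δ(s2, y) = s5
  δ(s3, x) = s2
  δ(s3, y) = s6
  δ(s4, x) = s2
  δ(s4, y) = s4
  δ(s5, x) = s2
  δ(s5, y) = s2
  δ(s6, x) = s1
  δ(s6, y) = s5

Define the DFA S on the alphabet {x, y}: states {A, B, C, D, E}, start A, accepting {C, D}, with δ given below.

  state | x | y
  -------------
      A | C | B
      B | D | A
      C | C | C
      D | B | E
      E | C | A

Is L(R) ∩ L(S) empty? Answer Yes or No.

Yes

Exploring the product automaton R × S from the start pair (s0, A), following both machines on each input symbol, reaches 13 state pairs: (s0, A), (s1, C), (s4, B), (s5, C), (s6, C), (s2, D), (s4, A), (s2, C), (s2, B), (s5, E), (s5, A), (s2, A), (s5, B).
R accepts in {s0, s3, s4} and S accepts in {C, D}; no reachable pair has both components accepting, so no string drives both machines to acceptance simultaneously and L(R) ∩ L(S) = ∅.
So no string is accepted by both, and the intersection is empty.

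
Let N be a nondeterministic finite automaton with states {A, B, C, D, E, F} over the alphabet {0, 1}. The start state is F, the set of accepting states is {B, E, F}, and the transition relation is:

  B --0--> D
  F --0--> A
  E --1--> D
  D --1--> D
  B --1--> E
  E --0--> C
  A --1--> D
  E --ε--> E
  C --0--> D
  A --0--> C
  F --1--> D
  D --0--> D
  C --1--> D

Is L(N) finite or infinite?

finite

The useful states (reachable from F and able to reach an accepting state) are {F}.
Restricted to these states the transition graph has no cycle, so every accepting path has bounded length and L is finite.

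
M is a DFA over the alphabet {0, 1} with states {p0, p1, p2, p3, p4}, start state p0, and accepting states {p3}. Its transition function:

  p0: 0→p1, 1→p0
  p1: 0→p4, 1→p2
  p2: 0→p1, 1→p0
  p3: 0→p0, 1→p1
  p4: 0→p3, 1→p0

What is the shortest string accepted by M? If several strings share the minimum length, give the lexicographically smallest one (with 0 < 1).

000

A breadth-first search from p0 reaches an accepting state first via the path p0 → p1 → p4 → p3 on input 000.
No string of length < 3 is accepted (BFS exhausts all shorter strings without reaching an accepting state), and 000 is the lexicographically least accepting string of length 3.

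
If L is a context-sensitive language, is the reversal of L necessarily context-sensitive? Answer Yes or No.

Reversing both sides of every production of a noncontracting (context-sensitive) grammar gives another noncontracting grammar, and it generates Lᴿ; equivalently an LBA can reverse its tape in place and then run the machine for L.
So the context-sensitive languages are closed under reversal.

Yes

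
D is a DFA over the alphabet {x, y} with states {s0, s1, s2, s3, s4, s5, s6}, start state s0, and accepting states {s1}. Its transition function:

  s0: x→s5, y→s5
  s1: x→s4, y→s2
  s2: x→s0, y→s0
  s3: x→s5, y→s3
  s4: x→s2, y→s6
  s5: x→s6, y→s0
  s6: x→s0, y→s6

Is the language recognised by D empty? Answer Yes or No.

Yes

The states reachable from the start state are {s0, s5, s6}.
None of the accepting states {s1} is reachable, so no string is accepted and L(D) = ∅.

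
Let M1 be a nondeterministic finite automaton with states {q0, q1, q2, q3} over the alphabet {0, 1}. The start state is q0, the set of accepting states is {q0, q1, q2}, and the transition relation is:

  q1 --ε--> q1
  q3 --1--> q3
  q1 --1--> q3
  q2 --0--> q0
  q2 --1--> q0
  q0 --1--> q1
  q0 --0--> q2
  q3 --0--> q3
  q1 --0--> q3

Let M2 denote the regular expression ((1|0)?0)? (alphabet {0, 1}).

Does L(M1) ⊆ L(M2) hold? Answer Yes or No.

No

The string 1 is in L(M1) but not in L(M2).
So L(M1) ⊄ L(M2).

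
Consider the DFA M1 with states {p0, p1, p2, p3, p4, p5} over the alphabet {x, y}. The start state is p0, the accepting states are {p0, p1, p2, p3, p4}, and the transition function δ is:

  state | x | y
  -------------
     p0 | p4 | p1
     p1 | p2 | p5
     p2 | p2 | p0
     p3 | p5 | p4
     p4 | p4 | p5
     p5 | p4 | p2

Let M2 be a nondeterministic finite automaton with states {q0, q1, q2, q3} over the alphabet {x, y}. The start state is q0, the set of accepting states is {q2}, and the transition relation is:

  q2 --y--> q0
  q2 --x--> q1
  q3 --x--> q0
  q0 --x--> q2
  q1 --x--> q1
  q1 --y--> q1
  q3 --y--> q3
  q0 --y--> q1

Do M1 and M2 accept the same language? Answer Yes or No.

No

The empty string ε is accepted by M1 but rejected by M2.
So L(M1) ≠ L(M2).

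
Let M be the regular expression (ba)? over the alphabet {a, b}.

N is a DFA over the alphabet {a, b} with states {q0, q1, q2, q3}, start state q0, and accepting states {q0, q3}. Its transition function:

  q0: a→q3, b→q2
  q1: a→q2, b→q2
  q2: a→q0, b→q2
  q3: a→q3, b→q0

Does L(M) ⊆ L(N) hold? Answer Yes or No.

Converting the expression M to a DFA (subset construction, then merging equivalent states) gives the minimal DFA with states {m0, m1, m2, m3}, start state m0, accepting states {m0, m3} and transitions m0: a→m1, b→m2; m1: a→m1, b→m1; m2: a→m3, b→m1; m3: a→m1, b→m1.
Exploring the product automaton M × N from the start pair (m0, q0), following both machines on each input symbol, reaches 6 state pairs: (m0, q0), (m1, q3), (m2, q2), (m1, q0), (m3, q0), (m1, q2).
M accepts in {m0, m3} and N accepts in {q0, q3}. The reachable pairs whose M-component is accepting are (m0, q0), (m3, q0); in each of them the N-component is accepting too, so the product for L(M) \ L(N) (M-component accepting, N-component rejecting) has no reachable accepting pair and the difference is empty.
Hence every string in L(M) is also in L(N).

Yes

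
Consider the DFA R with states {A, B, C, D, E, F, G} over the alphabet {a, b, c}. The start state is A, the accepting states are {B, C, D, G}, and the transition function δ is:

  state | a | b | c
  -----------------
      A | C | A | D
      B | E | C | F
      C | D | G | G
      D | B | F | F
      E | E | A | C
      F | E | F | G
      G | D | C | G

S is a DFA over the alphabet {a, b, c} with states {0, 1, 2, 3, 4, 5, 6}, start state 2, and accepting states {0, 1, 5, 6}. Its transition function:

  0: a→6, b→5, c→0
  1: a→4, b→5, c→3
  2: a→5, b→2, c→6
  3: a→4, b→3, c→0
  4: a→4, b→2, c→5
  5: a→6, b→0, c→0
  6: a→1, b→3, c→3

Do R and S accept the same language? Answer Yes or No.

Yes

Exploring the product automaton R × S from the start pair (A, 2), following both machines on each input symbol, reaches 7 state pairs: (A, 2), (C, 5), (D, 6), (G, 0), (B, 1), (F, 3), (E, 4).
R accepts in {B, C, D, G} and S accepts in {0, 1, 5, 6}. In every reachable pair the two components are either both accepting — (C, 5), (D, 6), (G, 0), (B, 1) — or both non-accepting, so no string is accepted by exactly one of the machines: L(R) \ L(S) and L(S) \ L(R) are both empty.
Hence every string is accepted by R iff it is accepted by S, and the two languages coincide.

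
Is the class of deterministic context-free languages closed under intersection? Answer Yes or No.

No

DCFLs are closed under complement (normalise the DPDA to read all of its input, then flip the verdict). If they were also closed under intersection, De Morgan would make them closed under union; but {aⁿbⁿ : n≥0} and {aⁿb²ⁿ : n≥0} are DCFLs (push the a's; pop one per b, respectively one per two b's) whose union no deterministic PDA accepts: a DPDA for it would have a single run on aⁿb²ⁿ, accepting after the prefix aⁿbⁿ and accepting again after n more b's; an ordinary PDA that simulates it on a's and b's and, at any moment when it is accepting, may switch to reading only a fresh letter c while feeding each c to the simulation as a b, would accept aⁱbʲcᵏ (k≥1) exactly when both aⁱbʲ and aⁱbʲ⁺ᵏ are in the language, i.e. its language intersected with the regular set a*b*c⁺ would be exactly {aⁿbⁿcⁿ : n≥1} — impossible, since context-free languages are closed under intersection with regular sets and {aⁿbⁿcⁿ} is not context-free.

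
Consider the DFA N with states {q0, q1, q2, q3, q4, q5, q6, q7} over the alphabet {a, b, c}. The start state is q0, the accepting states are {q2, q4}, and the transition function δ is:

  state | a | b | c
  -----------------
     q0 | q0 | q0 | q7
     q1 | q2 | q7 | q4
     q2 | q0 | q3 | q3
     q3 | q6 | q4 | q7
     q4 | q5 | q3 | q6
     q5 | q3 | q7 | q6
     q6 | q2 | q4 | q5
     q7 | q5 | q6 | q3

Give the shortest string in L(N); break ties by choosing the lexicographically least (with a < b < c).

A breadth-first search from q0 reaches an accepting state first via the path q0 → q7 → q6 → q2 on input cba.
No string of length < 3 is accepted (BFS exhausts all shorter strings without reaching an accepting state), and cba is the lexicographically least accepting string of length 3.

cba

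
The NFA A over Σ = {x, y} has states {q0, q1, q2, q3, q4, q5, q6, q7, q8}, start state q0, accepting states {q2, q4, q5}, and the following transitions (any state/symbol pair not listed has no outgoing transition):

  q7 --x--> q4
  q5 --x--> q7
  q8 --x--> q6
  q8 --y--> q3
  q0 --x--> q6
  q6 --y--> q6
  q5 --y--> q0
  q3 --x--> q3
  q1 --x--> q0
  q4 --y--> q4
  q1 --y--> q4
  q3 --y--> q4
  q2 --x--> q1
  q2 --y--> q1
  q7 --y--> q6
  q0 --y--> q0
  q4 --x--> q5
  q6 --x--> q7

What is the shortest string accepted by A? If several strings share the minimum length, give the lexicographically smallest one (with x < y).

xxx

A breadth-first search from q0 reaches an accepting state first via the path q0 → q6 → q7 → q4 on input xxx.
No string of length < 3 is accepted (BFS exhausts all shorter strings without reaching an accepting state), and xxx is the lexicographically least accepting string of length 3.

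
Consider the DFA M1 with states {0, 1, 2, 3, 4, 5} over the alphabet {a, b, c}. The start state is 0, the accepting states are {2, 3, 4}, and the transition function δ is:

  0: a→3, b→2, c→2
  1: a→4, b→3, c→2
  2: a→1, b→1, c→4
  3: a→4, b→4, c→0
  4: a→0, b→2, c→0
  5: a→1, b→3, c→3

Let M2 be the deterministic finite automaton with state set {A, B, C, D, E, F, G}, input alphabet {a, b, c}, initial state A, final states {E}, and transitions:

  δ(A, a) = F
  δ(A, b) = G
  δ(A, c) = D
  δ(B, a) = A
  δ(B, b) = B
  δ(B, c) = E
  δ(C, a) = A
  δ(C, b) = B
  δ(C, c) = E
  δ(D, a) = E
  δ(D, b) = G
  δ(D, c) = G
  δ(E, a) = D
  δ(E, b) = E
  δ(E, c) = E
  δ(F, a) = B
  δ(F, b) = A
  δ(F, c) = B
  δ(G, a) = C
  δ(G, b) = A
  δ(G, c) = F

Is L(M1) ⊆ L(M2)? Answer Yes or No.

The string a is in L(M1) but not in L(M2).
So L(M1) ⊄ L(M2).

No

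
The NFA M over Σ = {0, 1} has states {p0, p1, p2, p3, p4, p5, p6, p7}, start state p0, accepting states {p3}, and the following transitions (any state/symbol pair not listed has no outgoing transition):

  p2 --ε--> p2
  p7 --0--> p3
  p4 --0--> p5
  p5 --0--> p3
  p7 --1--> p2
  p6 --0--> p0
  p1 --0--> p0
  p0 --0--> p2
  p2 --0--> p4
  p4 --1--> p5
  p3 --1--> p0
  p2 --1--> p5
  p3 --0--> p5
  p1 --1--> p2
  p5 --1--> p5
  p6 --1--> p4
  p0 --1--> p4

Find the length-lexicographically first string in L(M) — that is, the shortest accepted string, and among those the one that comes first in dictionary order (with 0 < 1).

010

A breadth-first search from p0 reaches an accepting state first via the path p0 → p2 → p5 → p3 on input 010.
No string of length < 3 is accepted (BFS exhausts all shorter strings without reaching an accepting state), and 010 is the lexicographically least accepting string of length 3.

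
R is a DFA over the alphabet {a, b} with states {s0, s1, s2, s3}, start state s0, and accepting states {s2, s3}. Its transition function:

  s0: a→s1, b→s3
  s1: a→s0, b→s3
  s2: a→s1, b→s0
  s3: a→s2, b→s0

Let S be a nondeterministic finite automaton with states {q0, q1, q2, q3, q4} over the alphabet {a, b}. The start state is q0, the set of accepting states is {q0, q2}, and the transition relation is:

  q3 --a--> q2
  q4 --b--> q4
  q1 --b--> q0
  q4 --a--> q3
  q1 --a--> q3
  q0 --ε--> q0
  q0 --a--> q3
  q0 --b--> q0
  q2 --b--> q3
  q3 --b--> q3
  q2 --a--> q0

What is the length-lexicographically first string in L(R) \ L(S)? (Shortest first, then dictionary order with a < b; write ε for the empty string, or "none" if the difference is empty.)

The string ab is accepted by R but not by S.
No shorter string lies in the difference, and ab is the lexicographically first length-2 string in L(R) \ L(S).

ab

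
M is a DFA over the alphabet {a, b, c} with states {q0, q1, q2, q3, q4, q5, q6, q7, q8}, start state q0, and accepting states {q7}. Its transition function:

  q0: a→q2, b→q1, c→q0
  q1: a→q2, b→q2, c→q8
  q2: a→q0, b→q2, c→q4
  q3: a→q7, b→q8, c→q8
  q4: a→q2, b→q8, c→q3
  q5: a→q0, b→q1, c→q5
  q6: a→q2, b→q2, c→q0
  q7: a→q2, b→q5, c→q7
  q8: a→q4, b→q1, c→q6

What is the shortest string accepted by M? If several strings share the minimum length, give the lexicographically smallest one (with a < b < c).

A breadth-first search from q0 reaches an accepting state first via the path q0 → q2 → q4 → q3 → q7 on input acca.
No string of length < 4 is accepted (BFS exhausts all shorter strings without reaching an accepting state), and acca is the lexicographically least accepting string of length 4.

acca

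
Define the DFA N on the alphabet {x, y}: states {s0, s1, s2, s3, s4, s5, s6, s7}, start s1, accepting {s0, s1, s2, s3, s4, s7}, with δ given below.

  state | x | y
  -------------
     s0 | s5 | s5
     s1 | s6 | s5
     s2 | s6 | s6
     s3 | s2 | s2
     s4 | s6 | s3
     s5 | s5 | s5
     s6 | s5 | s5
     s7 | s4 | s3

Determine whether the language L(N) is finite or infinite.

finite

The useful states (reachable from s1 and able to reach an accepting state) are {s1}.
Restricted to these states the transition graph has no cycle, so every accepting path has bounded length and L is finite.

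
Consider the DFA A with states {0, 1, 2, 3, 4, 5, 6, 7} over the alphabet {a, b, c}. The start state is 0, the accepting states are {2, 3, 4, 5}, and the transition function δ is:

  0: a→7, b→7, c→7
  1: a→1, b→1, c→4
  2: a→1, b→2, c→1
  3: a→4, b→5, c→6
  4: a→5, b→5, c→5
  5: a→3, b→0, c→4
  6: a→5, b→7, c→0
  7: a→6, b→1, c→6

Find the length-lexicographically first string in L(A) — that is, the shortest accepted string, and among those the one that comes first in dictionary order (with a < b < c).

A breadth-first search from 0 reaches an accepting state first via the path 0 → 7 → 6 → 5 on input aaa.
No string of length < 3 is accepted (BFS exhausts all shorter strings without reaching an accepting state), and aaa is the lexicographically least accepting string of length 3.

aaa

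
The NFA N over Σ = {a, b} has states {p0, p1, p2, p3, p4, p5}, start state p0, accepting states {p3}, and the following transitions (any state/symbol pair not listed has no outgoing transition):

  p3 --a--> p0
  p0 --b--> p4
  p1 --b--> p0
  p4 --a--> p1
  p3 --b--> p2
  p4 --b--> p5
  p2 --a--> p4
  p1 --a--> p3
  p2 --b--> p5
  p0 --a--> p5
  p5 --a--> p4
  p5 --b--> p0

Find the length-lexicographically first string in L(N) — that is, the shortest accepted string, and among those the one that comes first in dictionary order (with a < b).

A breadth-first search from p0 reaches an accepting state first via the path p0 → p4 → p1 → p3 on input baa.
No string of length < 3 is accepted (BFS exhausts all shorter strings without reaching an accepting state), and baa is the lexicographically least accepting string of length 3.

baa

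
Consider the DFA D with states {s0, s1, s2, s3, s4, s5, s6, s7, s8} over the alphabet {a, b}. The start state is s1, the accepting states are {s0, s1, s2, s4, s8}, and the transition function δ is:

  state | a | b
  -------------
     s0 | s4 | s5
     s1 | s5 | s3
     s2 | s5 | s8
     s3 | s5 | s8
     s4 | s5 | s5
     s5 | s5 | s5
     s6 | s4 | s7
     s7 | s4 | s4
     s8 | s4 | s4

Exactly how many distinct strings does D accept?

The useful subgraph on states {s1, s3, s4, s8} is acyclic, so L(D) is finite; the longest accepting path visits 4 useful states, giving maximum string length 3.
Counting accepting paths from s1 by length: 1 of length 0, 1 of length 2, 2 of length 3. Total 4.

4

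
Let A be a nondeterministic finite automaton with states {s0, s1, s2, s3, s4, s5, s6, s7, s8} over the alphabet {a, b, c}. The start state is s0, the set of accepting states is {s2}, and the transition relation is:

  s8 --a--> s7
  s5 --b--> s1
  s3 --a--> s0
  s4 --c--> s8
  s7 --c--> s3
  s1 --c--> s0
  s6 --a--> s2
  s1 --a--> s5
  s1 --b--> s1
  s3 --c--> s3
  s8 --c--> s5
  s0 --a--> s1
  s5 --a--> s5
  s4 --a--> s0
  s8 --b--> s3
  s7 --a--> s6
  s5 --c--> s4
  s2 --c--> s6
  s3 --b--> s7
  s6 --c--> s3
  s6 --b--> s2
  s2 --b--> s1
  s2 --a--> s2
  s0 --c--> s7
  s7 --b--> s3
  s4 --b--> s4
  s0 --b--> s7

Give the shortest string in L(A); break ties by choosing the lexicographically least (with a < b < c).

baa

A breadth-first search from s0 reaches an accepting state first via the path s0 → s7 → s6 → s2 on input baa.
No string of length < 3 is accepted (BFS exhausts all shorter strings without reaching an accepting state), and baa is the lexicographically least accepting string of length 3.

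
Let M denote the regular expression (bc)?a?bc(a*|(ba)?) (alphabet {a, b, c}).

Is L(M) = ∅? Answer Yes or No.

The string bc matches the expression, so it belongs to L(M).
Since L(M) contains at least one string, it is not empty.

No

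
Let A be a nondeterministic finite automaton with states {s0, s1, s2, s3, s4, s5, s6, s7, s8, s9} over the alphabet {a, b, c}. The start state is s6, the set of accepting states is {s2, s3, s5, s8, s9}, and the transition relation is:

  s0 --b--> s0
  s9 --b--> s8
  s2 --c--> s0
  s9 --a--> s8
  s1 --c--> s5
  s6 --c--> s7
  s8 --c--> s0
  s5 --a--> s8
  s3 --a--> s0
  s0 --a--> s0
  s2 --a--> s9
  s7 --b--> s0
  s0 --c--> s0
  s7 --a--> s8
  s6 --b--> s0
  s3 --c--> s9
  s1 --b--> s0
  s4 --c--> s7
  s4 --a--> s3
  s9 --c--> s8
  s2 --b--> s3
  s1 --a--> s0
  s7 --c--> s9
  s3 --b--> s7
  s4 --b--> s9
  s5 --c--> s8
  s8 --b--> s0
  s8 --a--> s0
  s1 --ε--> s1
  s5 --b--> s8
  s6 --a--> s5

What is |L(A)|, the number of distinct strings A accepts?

The useful subgraph on states {s5, s6, s7, s8, s9} is acyclic, so L(A) is finite; the longest accepting path visits 4 useful states, giving maximum string length 3.
Counting accepting paths from s6 by length: 1 of length 1, 5 of length 2, 3 of length 3. Total 9.

9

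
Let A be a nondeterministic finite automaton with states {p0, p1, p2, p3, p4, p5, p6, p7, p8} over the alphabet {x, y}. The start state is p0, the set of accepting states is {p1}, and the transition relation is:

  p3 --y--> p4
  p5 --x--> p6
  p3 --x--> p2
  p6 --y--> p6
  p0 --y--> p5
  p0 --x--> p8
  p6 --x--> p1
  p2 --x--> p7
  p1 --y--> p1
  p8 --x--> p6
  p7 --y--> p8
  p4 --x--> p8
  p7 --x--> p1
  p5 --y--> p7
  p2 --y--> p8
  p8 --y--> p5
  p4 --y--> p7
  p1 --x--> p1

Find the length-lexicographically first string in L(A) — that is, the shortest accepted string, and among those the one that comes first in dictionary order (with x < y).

A breadth-first search from p0 reaches an accepting state first via the path p0 → p8 → p6 → p1 on input xxx.
No string of length < 3 is accepted (BFS exhausts all shorter strings without reaching an accepting state), and xxx is the lexicographically least accepting string of length 3.

xxx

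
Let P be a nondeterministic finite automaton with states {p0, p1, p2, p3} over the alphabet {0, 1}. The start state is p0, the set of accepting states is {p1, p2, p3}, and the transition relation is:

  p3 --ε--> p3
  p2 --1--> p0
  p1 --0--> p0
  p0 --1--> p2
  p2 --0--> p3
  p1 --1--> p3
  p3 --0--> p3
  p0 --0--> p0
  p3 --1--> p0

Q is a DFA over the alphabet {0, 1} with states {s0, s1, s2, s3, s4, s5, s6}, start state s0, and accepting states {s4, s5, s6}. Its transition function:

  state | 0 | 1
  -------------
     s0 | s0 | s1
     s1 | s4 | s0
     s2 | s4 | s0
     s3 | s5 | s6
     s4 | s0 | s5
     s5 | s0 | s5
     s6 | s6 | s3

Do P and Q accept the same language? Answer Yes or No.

No

The string 1 is accepted by P but rejected by Q.
So L(P) ≠ L(Q).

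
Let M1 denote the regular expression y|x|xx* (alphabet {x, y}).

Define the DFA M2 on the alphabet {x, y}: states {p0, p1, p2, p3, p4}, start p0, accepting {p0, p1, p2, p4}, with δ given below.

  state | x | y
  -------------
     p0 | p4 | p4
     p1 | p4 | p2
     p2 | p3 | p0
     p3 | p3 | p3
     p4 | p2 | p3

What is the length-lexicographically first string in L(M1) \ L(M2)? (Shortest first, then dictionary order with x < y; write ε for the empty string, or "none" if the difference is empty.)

xxx

The string xxx is accepted by M1 but not by M2.
No shorter string lies in the difference, and xxx is the lexicographically first length-3 string in L(M1) \ L(M2).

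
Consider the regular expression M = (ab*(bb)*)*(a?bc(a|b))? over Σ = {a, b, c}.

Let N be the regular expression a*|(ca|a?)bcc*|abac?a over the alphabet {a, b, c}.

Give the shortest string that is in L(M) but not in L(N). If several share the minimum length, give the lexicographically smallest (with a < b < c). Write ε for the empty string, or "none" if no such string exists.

ab

The string ab is accepted by M but not by N.
No shorter string lies in the difference, and ab is the lexicographically first length-2 string in L(M) \ L(N).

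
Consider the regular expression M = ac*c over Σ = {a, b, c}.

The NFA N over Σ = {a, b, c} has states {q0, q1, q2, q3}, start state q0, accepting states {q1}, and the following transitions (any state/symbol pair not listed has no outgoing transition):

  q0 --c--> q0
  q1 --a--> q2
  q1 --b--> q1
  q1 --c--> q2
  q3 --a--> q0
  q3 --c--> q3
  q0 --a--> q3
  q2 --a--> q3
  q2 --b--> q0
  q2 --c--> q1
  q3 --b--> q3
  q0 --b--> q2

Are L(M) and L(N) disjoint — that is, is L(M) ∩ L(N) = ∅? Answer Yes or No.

Converting the expression M to a DFA (subset construction, then merging equivalent states) gives the minimal DFA with states {m0, m1, m2, m3}, start state m0, accepting states {m3} and transitions m0: a→m1, b→m2, c→m2; m1: a→m2, b→m2, c→m3; m2: a→m2, b→m2, c→m2; m3: a→m2, b→m2, c→m3.
Exploring the product automaton M × N from the start pair (m0, q0), following both machines on each input symbol, reaches 7 state pairs: (m0, q0), (m1, q3), (m2, q2), (m2, q0), (m2, q3), (m3, q3), (m2, q1).
M accepts in {m3} and N accepts in {q1}; no reachable pair has both components accepting, so no string drives both machines to acceptance simultaneously and L(M) ∩ L(N) = ∅.
So no string is accepted by both, and the intersection is empty.

Yes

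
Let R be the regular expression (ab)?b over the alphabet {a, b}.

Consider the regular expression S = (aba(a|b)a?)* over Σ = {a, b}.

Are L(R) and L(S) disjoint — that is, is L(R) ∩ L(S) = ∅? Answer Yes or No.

Converting the expression R to a DFA (subset construction, then merging equivalent states) gives the minimal DFA with states {r0, r1, r2, r3, r4}, start state r0, accepting states {r2} and transitions r0: a→r1, b→r2; r1: a→r3, b→r4; r2: a→r3, b→r3; r3: a→r3, b→r3; r4: a→r3, b→r2.
Converting the expression S to a DFA (subset construction, then merging equivalent states) gives the minimal DFA with states {s0, s1, s2, s3, s4, s5, s6}, start state s0, accepting states {s0, s5, s6} and transitions s0: a→s1, b→s2; s1: a→s2, b→s3; s2: a→s2, b→s2; s3: a→s4, b→s2; s4: a→s5, b→s5; s5: a→s6, b→s2; s6: a→s1, b→s3.
Exploring the product automaton R × S from the start pair (r0, s0), following both machines on each input symbol, reaches 10 state pairs: (r0, s0), (r1, s1), (r2, s2), (r3, s2), (r4, s3), (r3, s4), (r3, s5), (r3, s6), (r3, s1), (r3, s3).
R accepts in {r2} and S accepts in {s0, s5, s6}; no reachable pair has both components accepting, so no string drives both machines to acceptance simultaneously and L(R) ∩ L(S) = ∅.
So no string is accepted by both, and the intersection is empty.

Yes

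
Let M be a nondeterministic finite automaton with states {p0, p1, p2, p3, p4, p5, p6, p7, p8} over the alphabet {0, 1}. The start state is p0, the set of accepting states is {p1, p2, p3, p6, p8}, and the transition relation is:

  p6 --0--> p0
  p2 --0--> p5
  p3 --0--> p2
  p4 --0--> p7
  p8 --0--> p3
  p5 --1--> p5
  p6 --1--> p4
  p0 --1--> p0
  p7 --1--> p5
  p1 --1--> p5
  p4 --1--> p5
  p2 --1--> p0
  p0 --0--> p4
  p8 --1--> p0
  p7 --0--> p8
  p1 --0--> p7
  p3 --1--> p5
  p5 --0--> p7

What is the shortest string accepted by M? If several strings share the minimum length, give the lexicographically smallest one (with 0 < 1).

A breadth-first search from p0 reaches an accepting state first via the path p0 → p4 → p7 → p8 on input 000.
No string of length < 3 is accepted (BFS exhausts all shorter strings without reaching an accepting state), and 000 is the lexicographically least accepting string of length 3.

000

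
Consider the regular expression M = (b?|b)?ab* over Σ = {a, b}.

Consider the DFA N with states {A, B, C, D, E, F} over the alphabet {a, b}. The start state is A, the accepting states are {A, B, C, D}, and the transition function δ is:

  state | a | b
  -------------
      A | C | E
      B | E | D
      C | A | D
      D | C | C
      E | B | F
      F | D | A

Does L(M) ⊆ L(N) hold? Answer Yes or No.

Yes

Converting the expression M to a DFA (subset construction, then merging equivalent states) gives the minimal DFA with states {m0, m1, m2, m3}, start state m0, accepting states {m1} and transitions m0: a→m1, b→m2; m1: a→m3, b→m1; m2: a→m1, b→m3; m3: a→m3, b→m3.
Exploring the product automaton M × N from the start pair (m0, A), following both machines on each input symbol, reaches 11 state pairs: (m0, A), (m1, C), (m2, E), (m3, A), (m1, D), (m1, B), (m3, F), (m3, C), (m3, E), (m3, D), (m3, B).
M accepts in {m1} and N accepts in {A, B, C, D}. The reachable pairs whose M-component is accepting are (m1, C), (m1, D), (m1, B); in each of them the N-component is accepting too, so the product for L(M) \ L(N) (M-component accepting, N-component rejecting) has no reachable accepting pair and the difference is empty.
Hence every string in L(M) is also in L(N).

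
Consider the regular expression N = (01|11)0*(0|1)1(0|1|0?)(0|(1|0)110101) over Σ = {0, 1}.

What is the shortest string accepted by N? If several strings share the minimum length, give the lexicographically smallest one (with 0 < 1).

By inspection of the expression, no string of length less than 5 matches, and 01010 is the lexicographically first match of length 5.

01010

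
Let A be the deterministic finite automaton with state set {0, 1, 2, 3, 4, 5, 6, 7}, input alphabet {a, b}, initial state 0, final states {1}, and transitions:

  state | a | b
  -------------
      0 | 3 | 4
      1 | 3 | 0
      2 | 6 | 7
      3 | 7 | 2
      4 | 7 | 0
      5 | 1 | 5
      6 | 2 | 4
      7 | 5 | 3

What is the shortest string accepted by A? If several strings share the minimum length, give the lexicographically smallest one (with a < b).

aaaa

A breadth-first search from 0 reaches an accepting state first via the path 0 → 3 → 7 → 5 → 1 on input aaaa.
No string of length < 4 is accepted (BFS exhausts all shorter strings without reaching an accepting state), and aaaa is the lexicographically least accepting string of length 4.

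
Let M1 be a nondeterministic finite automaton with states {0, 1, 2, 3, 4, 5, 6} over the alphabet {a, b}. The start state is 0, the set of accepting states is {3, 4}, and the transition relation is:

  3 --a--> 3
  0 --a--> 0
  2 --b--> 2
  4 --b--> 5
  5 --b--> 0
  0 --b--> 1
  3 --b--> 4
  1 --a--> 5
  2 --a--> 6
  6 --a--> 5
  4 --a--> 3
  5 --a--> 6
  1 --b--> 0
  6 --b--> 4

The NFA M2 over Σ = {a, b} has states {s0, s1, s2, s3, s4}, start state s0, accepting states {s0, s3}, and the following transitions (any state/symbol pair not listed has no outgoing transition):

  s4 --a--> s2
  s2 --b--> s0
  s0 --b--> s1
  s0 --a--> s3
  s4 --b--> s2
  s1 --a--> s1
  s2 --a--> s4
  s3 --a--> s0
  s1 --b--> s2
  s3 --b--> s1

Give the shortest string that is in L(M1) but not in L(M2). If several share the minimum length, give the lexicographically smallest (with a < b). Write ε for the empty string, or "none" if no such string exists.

baab

The string baab is accepted by M1 but not by M2.
No shorter string lies in the difference, and baab is the lexicographically first length-4 string in L(M1) \ L(M2).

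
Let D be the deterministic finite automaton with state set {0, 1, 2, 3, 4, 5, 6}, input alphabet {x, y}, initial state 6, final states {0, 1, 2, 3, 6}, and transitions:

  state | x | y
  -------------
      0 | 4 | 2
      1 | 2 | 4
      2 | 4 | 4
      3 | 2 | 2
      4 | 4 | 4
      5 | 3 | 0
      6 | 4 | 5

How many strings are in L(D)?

The useful subgraph on states {0, 2, 3, 5, 6} is acyclic, so L(D) is finite; the longest accepting path visits 4 useful states, giving maximum string length 3.
Counting accepting paths from 6 by length: 1 of length 0, 2 of length 2, 3 of length 3. Total 6.

6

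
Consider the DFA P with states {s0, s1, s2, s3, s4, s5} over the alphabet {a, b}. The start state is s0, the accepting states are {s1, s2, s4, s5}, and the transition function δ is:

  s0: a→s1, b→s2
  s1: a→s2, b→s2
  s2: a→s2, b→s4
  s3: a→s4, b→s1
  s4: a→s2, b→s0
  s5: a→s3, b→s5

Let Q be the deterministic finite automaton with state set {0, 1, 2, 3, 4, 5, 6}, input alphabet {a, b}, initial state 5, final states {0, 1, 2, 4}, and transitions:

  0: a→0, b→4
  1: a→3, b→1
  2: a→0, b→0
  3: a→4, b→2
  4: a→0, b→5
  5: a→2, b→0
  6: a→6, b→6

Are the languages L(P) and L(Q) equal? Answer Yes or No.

Exploring the product automaton P × Q from the start pair (s0, 5), following both machines on each input symbol, reaches 4 state pairs: (s0, 5), (s1, 2), (s2, 0), (s4, 4).
P accepts in {s1, s2, s4, s5} and Q accepts in {0, 1, 2, 4}. In every reachable pair the two components are either both accepting — (s1, 2), (s2, 0), (s4, 4) — or both non-accepting, so no string is accepted by exactly one of the machines: L(P) \ L(Q) and L(Q) \ L(P) are both empty.
Hence every string is accepted by P iff it is accepted by Q, and the two languages coincide.

Yes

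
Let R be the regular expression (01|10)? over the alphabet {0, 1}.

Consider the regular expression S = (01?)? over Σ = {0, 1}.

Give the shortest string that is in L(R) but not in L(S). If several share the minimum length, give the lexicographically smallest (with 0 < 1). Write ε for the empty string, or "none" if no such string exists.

10

The string 10 is accepted by R but not by S.
No shorter string lies in the difference, and 10 is the lexicographically first length-2 string in L(R) \ L(S).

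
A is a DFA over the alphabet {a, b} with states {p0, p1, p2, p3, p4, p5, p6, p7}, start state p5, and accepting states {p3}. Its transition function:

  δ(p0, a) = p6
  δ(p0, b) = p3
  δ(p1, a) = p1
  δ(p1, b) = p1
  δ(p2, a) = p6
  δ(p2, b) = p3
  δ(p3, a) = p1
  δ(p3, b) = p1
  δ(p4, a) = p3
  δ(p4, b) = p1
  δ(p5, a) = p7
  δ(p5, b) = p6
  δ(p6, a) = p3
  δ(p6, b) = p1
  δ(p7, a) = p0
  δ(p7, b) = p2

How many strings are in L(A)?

The useful subgraph on states {p0, p2, p3, p5, p6, p7} is acyclic, so L(A) is finite; the longest accepting path visits 5 useful states, giving maximum string length 4.
Counting accepting paths from p5 by length: 1 of length 2, 2 of length 3, 2 of length 4. Total 5.

5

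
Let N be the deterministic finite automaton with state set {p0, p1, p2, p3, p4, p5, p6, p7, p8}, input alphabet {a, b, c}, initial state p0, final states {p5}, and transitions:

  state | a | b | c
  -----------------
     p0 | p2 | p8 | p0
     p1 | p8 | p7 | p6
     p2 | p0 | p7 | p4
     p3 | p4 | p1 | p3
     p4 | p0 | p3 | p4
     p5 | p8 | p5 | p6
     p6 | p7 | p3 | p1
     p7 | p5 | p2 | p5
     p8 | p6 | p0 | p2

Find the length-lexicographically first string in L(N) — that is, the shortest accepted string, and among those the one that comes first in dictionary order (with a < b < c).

A breadth-first search from p0 reaches an accepting state first via the path p0 → p2 → p7 → p5 on input aba.
No string of length < 3 is accepted (BFS exhausts all shorter strings without reaching an accepting state), and aba is the lexicographically least accepting string of length 3.

aba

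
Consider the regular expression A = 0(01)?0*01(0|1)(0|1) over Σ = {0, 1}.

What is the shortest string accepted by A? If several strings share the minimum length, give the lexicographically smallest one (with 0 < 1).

By inspection of the expression, no string of length less than 5 matches, and 00100 is the lexicographically first match of length 5.

00100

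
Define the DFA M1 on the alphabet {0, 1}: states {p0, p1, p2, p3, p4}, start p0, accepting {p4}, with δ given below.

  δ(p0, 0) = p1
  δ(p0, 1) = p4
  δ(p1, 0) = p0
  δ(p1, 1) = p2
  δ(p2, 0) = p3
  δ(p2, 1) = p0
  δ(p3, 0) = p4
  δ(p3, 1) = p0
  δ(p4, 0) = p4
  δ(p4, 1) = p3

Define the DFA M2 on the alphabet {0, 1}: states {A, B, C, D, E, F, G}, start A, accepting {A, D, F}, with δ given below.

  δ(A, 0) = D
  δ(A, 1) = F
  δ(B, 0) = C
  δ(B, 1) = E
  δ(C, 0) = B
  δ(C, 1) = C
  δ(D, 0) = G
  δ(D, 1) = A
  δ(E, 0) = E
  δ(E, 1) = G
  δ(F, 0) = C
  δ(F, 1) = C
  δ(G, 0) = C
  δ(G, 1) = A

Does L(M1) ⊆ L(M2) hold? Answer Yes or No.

No

The string 10 is in L(M1) but not in L(M2).
So L(M1) ⊄ L(M2).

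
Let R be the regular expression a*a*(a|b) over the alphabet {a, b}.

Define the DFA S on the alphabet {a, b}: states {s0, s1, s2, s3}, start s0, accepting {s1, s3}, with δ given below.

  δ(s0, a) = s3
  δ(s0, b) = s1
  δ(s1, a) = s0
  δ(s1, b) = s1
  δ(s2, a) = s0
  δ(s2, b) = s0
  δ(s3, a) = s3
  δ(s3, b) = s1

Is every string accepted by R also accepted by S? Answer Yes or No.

Converting the expression R to a DFA (subset construction, then merging equivalent states) gives the minimal DFA with states {r0, r1, r2, r3}, start state r0, accepting states {r1, r2} and transitions r0: a→r1, b→r2; r1: a→r1, b→r2; r2: a→r3, b→r3; r3: a→r3, b→r3.
Exploring the product automaton R × S from the start pair (r0, s0), following both machines on each input symbol, reaches 6 state pairs: (r0, s0), (r1, s3), (r2, s1), (r3, s0), (r3, s1), (r3, s3).
R accepts in {r1, r2} and S accepts in {s1, s3}. The reachable pairs whose R-component is accepting are (r1, s3), (r2, s1); in each of them the S-component is accepting too, so the product for L(R) \ L(S) (R-component accepting, S-component rejecting) has no reachable accepting pair and the difference is empty.
Hence every string in L(R) is also in L(S).

Yes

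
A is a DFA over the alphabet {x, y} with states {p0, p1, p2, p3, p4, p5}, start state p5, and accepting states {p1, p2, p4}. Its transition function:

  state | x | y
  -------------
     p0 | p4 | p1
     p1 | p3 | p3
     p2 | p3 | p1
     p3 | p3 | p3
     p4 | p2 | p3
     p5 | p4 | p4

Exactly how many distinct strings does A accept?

The useful subgraph on states {p1, p2, p4, p5} is acyclic, so L(A) is finite; the longest accepting path visits 4 useful states, giving maximum string length 3.
Counting accepting paths from p5 by length: 2 of length 1, 2 of length 2, 2 of length 3. Total 6.

6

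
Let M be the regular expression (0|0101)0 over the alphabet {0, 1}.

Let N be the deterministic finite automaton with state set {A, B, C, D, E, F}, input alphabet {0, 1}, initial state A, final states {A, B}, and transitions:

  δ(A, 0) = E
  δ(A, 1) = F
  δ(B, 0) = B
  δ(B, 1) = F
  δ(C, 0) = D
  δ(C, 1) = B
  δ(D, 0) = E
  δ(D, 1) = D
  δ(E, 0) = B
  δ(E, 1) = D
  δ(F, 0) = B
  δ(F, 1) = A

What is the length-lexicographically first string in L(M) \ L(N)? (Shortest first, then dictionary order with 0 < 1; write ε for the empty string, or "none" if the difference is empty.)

01010

The string 01010 is accepted by M but not by N.
No shorter string lies in the difference, and 01010 is the lexicographically first length-5 string in L(M) \ L(N).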